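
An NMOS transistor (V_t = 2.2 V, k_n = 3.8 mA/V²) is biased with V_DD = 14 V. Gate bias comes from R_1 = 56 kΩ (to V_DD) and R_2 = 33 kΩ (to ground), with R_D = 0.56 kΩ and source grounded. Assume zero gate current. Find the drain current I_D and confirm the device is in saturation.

I_D ≈ 17 mA

V_G = V_DD·R_2/(R_1+R_2) = 14×33/89 = 5.19 V. With the source grounded, V_GS = V_G = 5.19 V.
Assume saturation: I_D = (k_n/2)(V_GS − V_t)² = (3.8/2)×(5.19 − 2.2)² = 1.9×2.99² = 17 mA.
V_DS = V_DD − I_D·R_D = 14 − 17×0.56 = 4.48 V.
Saturation requires V_DS ≥ V_GS − V_t = 2.99 V; 4.48 ≥ 2.99 ✓.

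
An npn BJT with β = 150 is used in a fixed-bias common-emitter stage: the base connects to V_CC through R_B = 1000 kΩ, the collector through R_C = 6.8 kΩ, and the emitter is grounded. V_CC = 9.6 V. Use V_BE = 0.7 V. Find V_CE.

V_CE ≈ 0.52 V

Base loop: V_CC = I_B·R_B + V_BE, so I_B = (9.6 − 0.7)/1000 kΩ = 0.0089 mA.
In the active region I_C = β·I_B = 150 × 0.0089 = 1.33 mA.
Collector loop: V_CE = V_CC − I_C·R_C = 9.6 − 1.33×6.8 = 0.522 V.
Since V_CE = 0.522 V > V_CE(sat) ≈ 0.2 V, the transistor is in the active region as assumed.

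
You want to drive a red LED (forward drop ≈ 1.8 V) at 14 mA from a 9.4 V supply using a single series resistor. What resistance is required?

R ≈ 0.54 kΩ

The resistor drops V_S − V_D = 9.4 − 1.8 = 7.6 V at 14 mA.
R = 7.6 V / 14 mA = 0.543 kΩ.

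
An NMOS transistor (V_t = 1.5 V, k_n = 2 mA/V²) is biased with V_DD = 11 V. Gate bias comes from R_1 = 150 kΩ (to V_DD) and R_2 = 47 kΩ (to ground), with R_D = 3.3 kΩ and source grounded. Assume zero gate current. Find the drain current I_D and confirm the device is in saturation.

I_D ≈ 1.3 mA

V_G = V_DD·R_2/(R_1+R_2) = 11×47/197 = 2.62 V. With the source grounded, V_GS = V_G = 2.62 V.
Assume saturation: I_D = (k_n/2)(V_GS − V_t)² = (2/2)×(2.62 − 1.5)² = 1×1.12² = 1.26 mA.
V_DS = V_DD − I_D·R_D = 11 − 1.26×3.3 = 6.83 V.
Saturation requires V_DS ≥ V_GS − V_t = 1.12 V; 6.83 ≥ 1.12 ✓.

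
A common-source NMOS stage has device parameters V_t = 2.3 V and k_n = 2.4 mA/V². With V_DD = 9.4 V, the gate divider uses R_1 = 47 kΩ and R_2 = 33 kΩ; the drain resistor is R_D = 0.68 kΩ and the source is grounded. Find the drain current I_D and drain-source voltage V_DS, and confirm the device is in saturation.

V_G = V_DD·R_2/(R_1+R_2) = 9.4×33/80 = 3.88 V. With the source grounded, V_GS = V_G = 3.88 V.
Assume saturation: I_D = (k_n/2)(V_GS − V_t)² = (2.4/2)×(3.88 − 2.3)² = 1.2×1.58² = 2.99 mA.
V_DS = V_DD − I_D·R_D = 9.4 − 2.99×0.68 = 7.37 V.
Saturation requires V_DS ≥ V_GS − V_t = 1.58 V; 7.37 ≥ 1.58 ✓.

I_D ≈ 3 mA, V_DS ≈ 7.4 V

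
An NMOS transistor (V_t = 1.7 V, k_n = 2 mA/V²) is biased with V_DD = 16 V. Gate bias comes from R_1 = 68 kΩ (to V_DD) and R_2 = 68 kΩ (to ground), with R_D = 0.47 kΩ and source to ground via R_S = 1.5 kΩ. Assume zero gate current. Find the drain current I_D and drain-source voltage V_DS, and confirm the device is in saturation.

V_G = V_DD·R_2/(R_1+R_2) = 16×68/136 = 8 V.
Assume saturation: I_D = (k_n/2)(V_GS − V_t)² with V_GS = V_G − I_D·R_S = 8 − 1.5·I_D.
Substituting gives 2.25·I_D² − 19.9·I_D + 39.7 = 0, with roots I_D = 3.04 or 5.81 mA.
The root I_D = 5.81 mA gives V_GS = -0.71 V ≤ V_t, so take I_D = 3.04 mA.
Then V_GS = 3.44 V and V_DS = V_DD − I_D(R_D+R_S) = 16 − 3.04×1.97 = 10 V.
Saturation requires V_DS ≥ V_GS − V_t = 1.74 V; 10 ≥ 1.74 ✓.

I_D ≈ 3 mA, V_DS ≈ 10 V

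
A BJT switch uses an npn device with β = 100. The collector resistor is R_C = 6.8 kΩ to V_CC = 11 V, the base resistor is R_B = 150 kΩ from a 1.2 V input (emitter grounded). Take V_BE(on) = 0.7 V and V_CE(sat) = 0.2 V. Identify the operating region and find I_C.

Assume active. Base-emitter loop: I_B = (V_BB − V_BE)/R_B = (1.2 − 0.7)/150 = 0.00333 mA.
I_C = β·I_B = 100×0.00333 = 0.333 mA.
V_CE = V_CC − I_C·R_C = 11 − 0.333×6.8 = 8.73 V > V_CE(sat), so the active-region assumption holds.

active; I_C ≈ 0.33 mA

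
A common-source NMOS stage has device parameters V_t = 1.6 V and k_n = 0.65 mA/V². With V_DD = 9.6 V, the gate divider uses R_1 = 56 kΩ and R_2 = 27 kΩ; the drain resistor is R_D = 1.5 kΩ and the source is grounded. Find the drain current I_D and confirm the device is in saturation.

V_G = V_DD·R_2/(R_1+R_2) = 9.6×27/83 = 3.12 V. With the source grounded, V_GS = V_G = 3.12 V.
Assume saturation: I_D = (k_n/2)(V_GS − V_t)² = (0.65/2)×(3.12 − 1.6)² = 0.325×1.52² = 0.754 mA.
V_DS = V_DD − I_D·R_D = 9.6 − 0.754×1.5 = 8.47 V.
Saturation requires V_DS ≥ V_GS − V_t = 1.52 V; 8.47 ≥ 1.52 ✓.

I_D ≈ 0.75 mA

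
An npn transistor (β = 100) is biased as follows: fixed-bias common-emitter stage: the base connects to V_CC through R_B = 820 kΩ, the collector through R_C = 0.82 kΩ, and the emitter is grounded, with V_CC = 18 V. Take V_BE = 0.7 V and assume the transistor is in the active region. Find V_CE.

Base loop: V_CC = I_B·R_B + V_BE, so I_B = (18 − 0.7)/820 kΩ = 0.0211 mA.
In the active region I_C = β·I_B = 100 × 0.0211 = 2.11 mA.
Collector loop: V_CE = V_CC − I_C·R_C = 18 − 2.11×0.82 = 16.3 V.
Since V_CE = 16.3 V > V_CE(sat) ≈ 0.2 V, the transistor is in the active region as assumed.

V_CE ≈ 16 V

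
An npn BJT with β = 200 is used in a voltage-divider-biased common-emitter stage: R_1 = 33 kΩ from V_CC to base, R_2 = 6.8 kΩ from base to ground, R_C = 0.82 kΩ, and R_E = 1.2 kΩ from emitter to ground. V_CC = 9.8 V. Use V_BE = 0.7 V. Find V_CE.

Thevenize the base divider: V_Th = V_CC·R_2/(R_1+R_2) = 9.8×6.8/39.8 = 1.67 V, R_Th = R_1‖R_2 = 5.64 kΩ.
Base-emitter loop: V_Th = I_B·R_Th + V_BE + (β+1)I_B·R_E, so I_B = (1.67 − 0.7) / (5.64 + 201×1.2) = 0.00395 mA.
I_C = β·I_B = 200×0.00395 = 0.789 mA, and I_E = (β+1)I_B = 0.793 mA.
V_CE = V_CC − I_C·R_C − I_E·R_E = 9.8 − 0.789×0.82 − 0.793×1.2 = 8.2 V.
V_CE = 8.2 V > 0.2 V confirms active-region operation.

V_CE ≈ 8.2 V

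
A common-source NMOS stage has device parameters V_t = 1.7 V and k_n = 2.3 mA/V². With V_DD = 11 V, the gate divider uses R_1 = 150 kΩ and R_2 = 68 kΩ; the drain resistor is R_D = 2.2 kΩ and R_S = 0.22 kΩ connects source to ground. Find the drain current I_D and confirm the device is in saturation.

V_G = V_DD·R_2/(R_1+R_2) = 11×68/218 = 3.43 V.
Assume saturation: I_D = (k_n/2)(V_GS − V_t)² with V_GS = V_G − I_D·R_S = 3.43 − 0.22·I_D.
Substituting gives 0.0557·I_D² − 1.88·I_D + 3.45 = 0, with roots I_D = 1.95 or 31.8 mA.
The root I_D = 31.8 mA gives V_GS = -3.55 V ≤ V_t, so take I_D = 1.95 mA.
Then V_GS = 3 V and V_DS = V_DD − I_D(R_D+R_S) = 11 − 1.95×2.42 = 6.28 V.
Saturation requires V_DS ≥ V_GS − V_t = 1.3 V; 6.28 ≥ 1.3 ✓.

I_D ≈ 2 mA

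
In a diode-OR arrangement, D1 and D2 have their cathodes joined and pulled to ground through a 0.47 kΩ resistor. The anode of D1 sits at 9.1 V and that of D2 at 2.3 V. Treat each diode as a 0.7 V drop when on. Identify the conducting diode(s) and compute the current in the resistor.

Only D1 conducts; I_R ≈ 18 mA

Assume both conduct. Then node N would need to be at both 9.1−0.7 = 8.4 V and 2.3−0.7 = 1.6 V, which is impossible.
Assume only D1 conducts: V_N = 9.1 − 0.7 = 8.4 V, so I_R = 8.4/0.47 = 17.9 mA.
Check D2: its anode-to-cathode voltage is 2.3 − 8.4 = -6.1 V < 0.7 V, so it is off. The assumption is consistent.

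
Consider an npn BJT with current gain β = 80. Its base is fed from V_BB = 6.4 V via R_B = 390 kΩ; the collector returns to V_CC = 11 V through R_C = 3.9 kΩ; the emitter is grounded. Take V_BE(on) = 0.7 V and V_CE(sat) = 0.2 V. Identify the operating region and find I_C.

active; I_C ≈ 1.2 mA

Assume active. Base-emitter loop: I_B = (V_BB − V_BE)/R_B = (6.4 − 0.7)/390 = 0.0146 mA.
I_C = β·I_B = 80×0.0146 = 1.17 mA.
V_CE = V_CC − I_C·R_C = 11 − 1.17×3.9 = 6.44 V > V_CE(sat), so the active-region assumption holds.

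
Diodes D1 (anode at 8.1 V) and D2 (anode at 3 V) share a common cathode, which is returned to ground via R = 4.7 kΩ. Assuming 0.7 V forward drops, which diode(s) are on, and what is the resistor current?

Assume both conduct. Then node N would need to be at both 8.1−0.7 = 7.4 V and 3−0.7 = 2.3 V, which is impossible.
Assume only D1 conducts: V_N = 8.1 − 0.7 = 7.4 V, so I_R = 7.4/4.7 = 1.57 mA.
Check D2: its anode-to-cathode voltage is 3 − 7.4 = -4.4 V < 0.7 V, so it is off. The assumption is consistent.

Only D1 conducts; I_R ≈ 1.6 mA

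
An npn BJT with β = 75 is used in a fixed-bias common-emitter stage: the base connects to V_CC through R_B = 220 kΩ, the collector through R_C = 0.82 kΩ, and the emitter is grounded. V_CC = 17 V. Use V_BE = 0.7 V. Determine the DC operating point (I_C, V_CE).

I_C ≈ 5.6 mA, V_CE ≈ 12 V

Base loop: V_CC = I_B·R_B + V_BE, so I_B = (17 − 0.7)/220 kΩ = 0.0741 mA.
In the active region I_C = β·I_B = 75 × 0.0741 = 5.56 mA.
Collector loop: V_CE = V_CC − I_C·R_C = 17 − 5.56×0.82 = 12.4 V.
Since V_CE = 12.4 V > V_CE(sat) ≈ 0.2 V, the transistor is in the active region as assumed.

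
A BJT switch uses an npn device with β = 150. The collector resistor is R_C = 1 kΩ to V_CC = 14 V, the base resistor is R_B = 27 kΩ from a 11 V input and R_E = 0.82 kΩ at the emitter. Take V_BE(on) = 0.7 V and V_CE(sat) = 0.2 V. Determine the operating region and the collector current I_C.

Assume active: I_B = (11 − 0.7)/(27 + 151×0.82) = 0.0683 mA, I_C = β·I_B = 10.2 mA.
Then V_CE = 14 − 10.2×1 − 10.3×0.82 = -4.7 V < 0.2 V — the active assumption fails.
Re-solve with V_CE = 0.2 V. KCL at the emitter: V_E/R_E = (V_BB−0.7−V_E)/R_B + (V_CC−0.2−V_E)/R_C, giving V_E = 6.28 V.
I_C = (V_CC − 0.2 − V_E)/R_C = (13.8 − 6.28)/1 = 7.52 mA.
Check: I_B = (10.3 − 6.28)/27 = 0.149 mA, and β·I_B = 22.3 mA > I_C, confirming saturation.

saturation; I_C ≈ 7.5 mA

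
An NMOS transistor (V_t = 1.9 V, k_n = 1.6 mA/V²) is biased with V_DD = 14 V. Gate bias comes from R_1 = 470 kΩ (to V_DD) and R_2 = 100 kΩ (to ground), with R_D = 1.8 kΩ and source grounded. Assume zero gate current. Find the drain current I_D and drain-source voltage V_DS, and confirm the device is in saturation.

I_D ≈ 0.25 mA, V_DS ≈ 14 V

V_G = V_DD·R_2/(R_1+R_2) = 14×100/570 = 2.46 V. With the source grounded, V_GS = V_G = 2.46 V.
Assume saturation: I_D = (k_n/2)(V_GS − V_t)² = (1.6/2)×(2.46 − 1.9)² = 0.8×0.556² = 0.247 mA.
V_DS = V_DD − I_D·R_D = 14 − 0.247×1.8 = 13.6 V.
Saturation requires V_DS ≥ V_GS − V_t = 0.556 V; 13.6 ≥ 0.556 ✓.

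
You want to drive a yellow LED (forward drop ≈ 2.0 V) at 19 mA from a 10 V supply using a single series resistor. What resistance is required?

The resistor drops V_S − V_D = 10 − 2.0 = 8 V at 19 mA.
R = 8 V / 19 mA = 0.421 kΩ.

R ≈ 0.42 kΩ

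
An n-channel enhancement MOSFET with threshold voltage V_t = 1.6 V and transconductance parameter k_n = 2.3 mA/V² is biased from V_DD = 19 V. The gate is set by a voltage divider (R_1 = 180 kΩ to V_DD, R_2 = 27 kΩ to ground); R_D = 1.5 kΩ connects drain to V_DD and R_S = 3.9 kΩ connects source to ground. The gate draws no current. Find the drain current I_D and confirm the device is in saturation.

V_G = V_DD·R_2/(R_1+R_2) = 19×27/207 = 2.48 V.
Assume saturation: I_D = (k_n/2)(V_GS − V_t)² with V_GS = V_G − I_D·R_S = 2.48 − 3.9·I_D.
Substituting gives 17.5·I_D² − 8.88·I_D + 0.887 = 0, with roots I_D = 0.137 or 0.371 mA.
The root I_D = 0.371 mA gives V_GS = 1.03 V ≤ V_t, so take I_D = 0.137 mA.
Then V_GS = 1.94 V and V_DS = V_DD − I_D(R_D+R_S) = 19 − 0.137×5.4 = 18.3 V.
Saturation requires V_DS ≥ V_GS − V_t = 0.345 V; 18.3 ≥ 0.345 ✓.

I_D ≈ 0.14 mA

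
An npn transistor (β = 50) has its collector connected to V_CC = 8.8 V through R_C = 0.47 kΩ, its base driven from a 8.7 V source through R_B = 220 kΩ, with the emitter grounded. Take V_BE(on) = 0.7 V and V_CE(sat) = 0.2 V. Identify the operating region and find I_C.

active; I_C ≈ 1.8 mA

Assume active. Base-emitter loop: I_B = (V_BB − V_BE)/R_B = (8.7 − 0.7)/220 = 0.0364 mA.
I_C = β·I_B = 50×0.0364 = 1.82 mA.
V_CE = V_CC − I_C·R_C = 8.8 − 1.82×0.47 = 7.95 V > V_CE(sat), so the active-region assumption holds.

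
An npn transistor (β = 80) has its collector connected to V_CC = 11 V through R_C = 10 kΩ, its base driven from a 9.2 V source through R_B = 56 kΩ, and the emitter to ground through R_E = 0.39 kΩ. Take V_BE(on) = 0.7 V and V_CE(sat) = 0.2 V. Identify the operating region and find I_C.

saturation; I_C ≈ 1 mA

Assume active: I_B = (9.2 − 0.7)/(56 + 81×0.39) = 0.097 mA, I_C = β·I_B = 7.76 mA.
Then V_CE = 11 − 7.76×10 − 7.86×0.39 = -69.7 V < 0.2 V — the active assumption fails.
Re-solve with V_CE = 0.2 V. KCL at the emitter: V_E/R_E = (V_BB−0.7−V_E)/R_B + (V_CC−0.2−V_E)/R_C, giving V_E = 0.459 V.
I_C = (V_CC − 0.2 − V_E)/R_C = (10.8 − 0.459)/10 = 1.03 mA.
Check: I_B = (8.5 − 0.459)/56 = 0.144 mA, and β·I_B = 11.5 mA > I_C, confirming saturation.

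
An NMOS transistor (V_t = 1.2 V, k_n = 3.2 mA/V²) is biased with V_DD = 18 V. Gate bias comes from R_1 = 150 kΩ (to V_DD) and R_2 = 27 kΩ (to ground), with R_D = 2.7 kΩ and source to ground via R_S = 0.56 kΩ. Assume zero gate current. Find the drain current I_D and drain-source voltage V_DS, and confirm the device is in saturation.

I_D ≈ 1.2 mA, V_DS ≈ 14 V

V_G = V_DD·R_2/(R_1+R_2) = 18×27/177 = 2.75 V.
Assume saturation: I_D = (k_n/2)(V_GS − V_t)² with V_GS = V_G − I_D·R_S = 2.75 − 0.56·I_D.
Substituting gives 0.502·I_D² − 3.77·I_D + 3.82 = 0, with roots I_D = 1.21 or 6.31 mA.
The root I_D = 6.31 mA gives V_GS = -0.785 V ≤ V_t, so take I_D = 1.21 mA.
Then V_GS = 2.07 V and V_DS = V_DD − I_D(R_D+R_S) = 18 − 1.21×3.26 = 14.1 V.
Saturation requires V_DS ≥ V_GS − V_t = 0.869 V; 14.1 ≥ 0.869 ✓.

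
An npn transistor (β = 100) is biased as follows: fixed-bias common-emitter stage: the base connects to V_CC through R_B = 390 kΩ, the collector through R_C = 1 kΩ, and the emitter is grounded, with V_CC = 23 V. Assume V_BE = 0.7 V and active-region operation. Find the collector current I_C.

I_C ≈ 5.7 mA

Base loop: V_CC = I_B·R_B + V_BE, so I_B = (23 − 0.7)/390 kΩ = 0.0572 mA.
In the active region I_C = β·I_B = 100 × 0.0572 = 5.72 mA.
Collector loop: V_CE = V_CC − I_C·R_C = 23 − 5.72×1 = 17.3 V.
Since V_CE = 17.3 V > V_CE(sat) ≈ 0.2 V, the transistor is in the active region as assumed.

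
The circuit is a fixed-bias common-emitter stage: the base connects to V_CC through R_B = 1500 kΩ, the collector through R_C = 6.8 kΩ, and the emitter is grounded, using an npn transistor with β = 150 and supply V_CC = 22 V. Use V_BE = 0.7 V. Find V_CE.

V_CE ≈ 7.5 V

Base loop: V_CC = I_B·R_B + V_BE, so I_B = (22 − 0.7)/1500 kΩ = 0.0142 mA.
In the active region I_C = β·I_B = 150 × 0.0142 = 2.13 mA.
Collector loop: V_CE = V_CC − I_C·R_C = 22 − 2.13×6.8 = 7.52 V.
Since V_CE = 7.52 V > V_CE(sat) ≈ 0.2 V, the transistor is in the active region as assumed.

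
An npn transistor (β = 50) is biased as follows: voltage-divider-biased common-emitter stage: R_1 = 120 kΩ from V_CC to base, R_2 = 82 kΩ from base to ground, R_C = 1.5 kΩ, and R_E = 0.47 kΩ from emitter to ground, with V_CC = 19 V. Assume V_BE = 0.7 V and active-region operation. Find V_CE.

V_CE ≈ 9.5 V

Thevenize the base divider: V_Th = V_CC·R_2/(R_1+R_2) = 19×82/202 = 7.71 V, R_Th = R_1‖R_2 = 48.7 kΩ.
Base-emitter loop: V_Th = I_B·R_Th + V_BE + (β+1)I_B·R_E, so I_B = (7.71 − 0.7) / (48.7 + 51×0.47) = 0.0965 mA.
I_C = β·I_B = 50×0.0965 = 4.82 mA, and I_E = (β+1)I_B = 4.92 mA.
V_CE = V_CC − I_C·R_C − I_E·R_E = 19 − 4.82×1.5 − 4.92×0.47 = 9.45 V.
V_CE = 9.45 V > 0.2 V confirms active-region operation.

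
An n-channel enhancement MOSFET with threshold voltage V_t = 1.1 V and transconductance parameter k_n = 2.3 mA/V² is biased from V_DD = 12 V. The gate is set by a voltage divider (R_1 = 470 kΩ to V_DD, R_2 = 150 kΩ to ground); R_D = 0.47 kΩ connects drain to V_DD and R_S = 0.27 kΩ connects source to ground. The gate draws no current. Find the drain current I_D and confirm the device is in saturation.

I_D ≈ 1.9 mA

V_G = V_DD·R_2/(R_1+R_2) = 12×150/620 = 2.9 V.
Assume saturation: I_D = (k_n/2)(V_GS − V_t)² with V_GS = V_G − I_D·R_S = 2.9 − 0.27·I_D.
Substituting gives 0.0838·I_D² − 2.12·I_D + 3.74 = 0, with roots I_D = 1.91 or 23.4 mA.
The root I_D = 23.4 mA gives V_GS = -3.41 V ≤ V_t, so take I_D = 1.91 mA.
Then V_GS = 2.39 V and V_DS = V_DD − I_D(R_D+R_S) = 12 − 1.91×0.74 = 10.6 V.
Saturation requires V_DS ≥ V_GS − V_t = 1.29 V; 10.6 ≥ 1.29 ✓.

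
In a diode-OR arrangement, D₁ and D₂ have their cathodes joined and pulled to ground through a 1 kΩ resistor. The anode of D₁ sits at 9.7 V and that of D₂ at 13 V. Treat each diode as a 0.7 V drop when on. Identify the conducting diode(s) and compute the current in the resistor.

Assume both conduct. Then node N would need to be at both 9.7−0.7 = 9 V and 13−0.7 = 12.3 V, which is impossible.
Assume only D₂ conducts: V_N = 13 − 0.7 = 12.3 V, so I_R = 12.3/1 = 12.3 mA.
Check D₁: its anode-to-cathode voltage is 9.7 − 12.3 = -2.6 V < 0.7 V, so it is off. The assumption is consistent.

Only D₂ conducts; I_R ≈ 12 mA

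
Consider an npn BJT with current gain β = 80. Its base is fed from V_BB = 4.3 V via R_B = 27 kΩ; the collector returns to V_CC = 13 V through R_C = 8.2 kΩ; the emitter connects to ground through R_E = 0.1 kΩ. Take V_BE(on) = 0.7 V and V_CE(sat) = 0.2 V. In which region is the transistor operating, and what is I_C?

saturation; I_C ≈ 1.5 mA

Assume active: I_B = (4.3 − 0.7)/(27 + 81×0.1) = 0.103 mA, I_C = β·I_B = 8.21 mA.
Then V_CE = 13 − 8.21×8.2 − 8.31×0.1 = -55.1 V < 0.2 V — the active assumption fails.
Re-solve with V_CE = 0.2 V. KCL at the emitter: V_E/R_E = (V_BB−0.7−V_E)/R_B + (V_CC−0.2−V_E)/R_C, giving V_E = 0.167 V.
I_C = (V_CC − 0.2 − V_E)/R_C = (12.8 − 0.167)/8.2 = 1.54 mA.
Check: I_B = (3.6 − 0.167)/27 = 0.127 mA, and β·I_B = 10.2 mA > I_C, confirming saturation.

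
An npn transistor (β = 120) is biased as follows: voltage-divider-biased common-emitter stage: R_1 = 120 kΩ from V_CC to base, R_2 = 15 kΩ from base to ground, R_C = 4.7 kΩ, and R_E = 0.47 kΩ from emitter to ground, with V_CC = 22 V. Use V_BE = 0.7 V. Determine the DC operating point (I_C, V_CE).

Thevenize the base divider: V_Th = V_CC·R_2/(R_1+R_2) = 22×15/135 = 2.44 V, R_Th = R_1‖R_2 = 13.3 kΩ.
Base-emitter loop: V_Th = I_B·R_Th + V_BE + (β+1)I_B·R_E, so I_B = (2.44 − 0.7) / (13.3 + 121×0.47) = 0.0248 mA.
I_C = β·I_B = 120×0.0248 = 2.98 mA, and I_E = (β+1)I_B = 3.01 mA.
V_CE = V_CC − I_C·R_C − I_E·R_E = 22 − 2.98×4.7 − 3.01×0.47 = 6.57 V.
V_CE = 6.57 V > 0.2 V confirms active-region operation.

I_C ≈ 3 mA, V_CE ≈ 6.6 V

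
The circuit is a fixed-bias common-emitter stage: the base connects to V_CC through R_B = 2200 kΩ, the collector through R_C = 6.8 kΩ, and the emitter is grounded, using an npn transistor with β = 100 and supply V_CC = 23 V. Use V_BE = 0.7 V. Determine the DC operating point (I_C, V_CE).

Base loop: V_CC = I_B·R_B + V_BE, so I_B = (23 − 0.7)/2200 kΩ = 0.0101 mA.
In the active region I_C = β·I_B = 100 × 0.0101 = 1.01 mA.
Collector loop: V_CE = V_CC − I_C·R_C = 23 − 1.01×6.8 = 16.1 V.
Since V_CE = 16.1 V > V_CE(sat) ≈ 0.2 V, the transistor is in the active region as assumed.

I_C ≈ 1 mA, V_CE ≈ 16 V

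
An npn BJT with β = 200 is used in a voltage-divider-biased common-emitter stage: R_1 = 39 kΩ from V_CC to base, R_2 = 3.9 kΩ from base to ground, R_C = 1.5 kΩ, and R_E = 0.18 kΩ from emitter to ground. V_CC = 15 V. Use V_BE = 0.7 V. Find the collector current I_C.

Thevenize the base divider: V_Th = V_CC·R_2/(R_1+R_2) = 15×3.9/42.9 = 1.36 V, R_Th = R_1‖R_2 = 3.55 kΩ.
Base-emitter loop: V_Th = I_B·R_Th + V_BE + (β+1)I_B·R_E, so I_B = (1.36 − 0.7) / (3.55 + 201×0.18) = 0.0167 mA.
I_C = β·I_B = 200×0.0167 = 3.34 mA, and I_E = (β+1)I_B = 3.36 mA.
V_CE = V_CC − I_C·R_C − I_E·R_E = 15 − 3.34×1.5 − 3.36×0.18 = 9.38 V.
V_CE = 9.38 V > 0.2 V confirms active-region operation.

I_C ≈ 3.3 mA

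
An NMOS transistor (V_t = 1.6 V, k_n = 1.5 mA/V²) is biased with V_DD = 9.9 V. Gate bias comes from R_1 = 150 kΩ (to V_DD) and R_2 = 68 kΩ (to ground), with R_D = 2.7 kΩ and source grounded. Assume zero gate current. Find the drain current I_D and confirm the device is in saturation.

V_G = V_DD·R_2/(R_1+R_2) = 9.9×68/218 = 3.09 V. With the source grounded, V_GS = V_G = 3.09 V.
Assume saturation: I_D = (k_n/2)(V_GS − V_t)² = (1.5/2)×(3.09 − 1.6)² = 0.75×1.49² = 1.66 mA.
V_DS = V_DD − I_D·R_D = 9.9 − 1.66×2.7 = 5.42 V.
Saturation requires V_DS ≥ V_GS − V_t = 1.49 V; 5.42 ≥ 1.49 ✓.

I_D ≈ 1.7 mA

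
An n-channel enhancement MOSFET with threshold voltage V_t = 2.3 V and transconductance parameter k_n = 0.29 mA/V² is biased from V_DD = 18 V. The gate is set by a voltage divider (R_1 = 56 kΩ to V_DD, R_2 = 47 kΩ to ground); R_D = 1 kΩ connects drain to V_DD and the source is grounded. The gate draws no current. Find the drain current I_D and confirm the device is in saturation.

I_D ≈ 5.1 mA

V_G = V_DD·R_2/(R_1+R_2) = 18×47/103 = 8.21 V. With the source grounded, V_GS = V_G = 8.21 V.
Assume saturation: I_D = (k_n/2)(V_GS − V_t)² = (0.29/2)×(8.21 − 2.3)² = 0.145×5.91² = 5.07 mA.
V_DS = V_DD − I_D·R_D = 18 − 5.07×1 = 12.9 V.
Saturation requires V_DS ≥ V_GS − V_t = 5.91 V; 12.9 ≥ 5.91 ✓.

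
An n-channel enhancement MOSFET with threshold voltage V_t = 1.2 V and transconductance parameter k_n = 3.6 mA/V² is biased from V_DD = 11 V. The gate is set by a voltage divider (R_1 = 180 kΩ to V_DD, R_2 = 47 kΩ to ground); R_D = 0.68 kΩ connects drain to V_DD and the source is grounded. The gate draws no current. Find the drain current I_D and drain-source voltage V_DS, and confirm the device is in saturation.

I_D ≈ 2.1 mA, V_DS ≈ 9.6 V

V_G = V_DD·R_2/(R_1+R_2) = 11×47/227 = 2.28 V. With the source grounded, V_GS = V_G = 2.28 V.
Assume saturation: I_D = (k_n/2)(V_GS − V_t)² = (3.6/2)×(2.28 − 1.2)² = 1.8×1.08² = 2.09 mA.
V_DS = V_DD − I_D·R_D = 11 − 2.09×0.68 = 9.58 V.
Saturation requires V_DS ≥ V_GS − V_t = 1.08 V; 9.58 ≥ 1.08 ✓.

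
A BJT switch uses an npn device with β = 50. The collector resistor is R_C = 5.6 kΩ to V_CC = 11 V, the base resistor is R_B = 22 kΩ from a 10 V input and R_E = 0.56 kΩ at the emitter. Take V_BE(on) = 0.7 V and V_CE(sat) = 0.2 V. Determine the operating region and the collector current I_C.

Assume active: I_B = (10 − 0.7)/(22 + 51×0.56) = 0.184 mA, I_C = β·I_B = 9.2 mA.
Then V_CE = 11 − 9.2×5.6 − 9.38×0.56 = -45.8 V < 0.2 V — the active assumption fails.
Re-solve with V_CE = 0.2 V. KCL at the emitter: V_E/R_E = (V_BB−0.7−V_E)/R_B + (V_CC−0.2−V_E)/R_C, giving V_E = 1.17 V.
I_C = (V_CC − 0.2 − V_E)/R_C = (10.8 − 1.17)/5.6 = 1.72 mA.
Check: I_B = (9.3 − 1.17)/22 = 0.37 mA, and β·I_B = 18.5 mA > I_C, confirming saturation.

saturation; I_C ≈ 1.7 mA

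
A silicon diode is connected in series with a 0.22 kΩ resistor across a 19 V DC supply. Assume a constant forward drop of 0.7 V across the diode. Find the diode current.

I ≈ 83 mA

KVL around the loop: 19 = V_D + I·R = 0.7 + I × 0.22 kΩ.
So I = (19 − 0.7) / 0.22 kΩ = 18.3 / 0.22 = 83.2 mA.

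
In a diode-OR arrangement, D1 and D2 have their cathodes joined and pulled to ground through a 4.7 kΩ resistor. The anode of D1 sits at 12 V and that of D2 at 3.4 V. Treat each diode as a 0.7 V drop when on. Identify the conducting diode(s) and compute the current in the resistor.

Assume both conduct. Then node N would need to be at both 12−0.7 = 11.3 V and 3.4−0.7 = 2.7 V, which is impossible.
Assume only D1 conducts: V_N = 12 − 0.7 = 11.3 V, so I_R = 11.3/4.7 = 2.4 mA.
Check D2: its anode-to-cathode voltage is 3.4 − 11.3 = -7.9 V < 0.7 V, so it is off. The assumption is consistent.

Only D1 conducts; I_R ≈ 2.4 mA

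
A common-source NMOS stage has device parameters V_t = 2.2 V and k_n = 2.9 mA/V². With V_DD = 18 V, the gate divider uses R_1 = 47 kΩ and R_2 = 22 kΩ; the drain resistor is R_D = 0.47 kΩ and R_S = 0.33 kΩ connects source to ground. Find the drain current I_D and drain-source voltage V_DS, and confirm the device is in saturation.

I_D ≈ 5.1 mA, V_DS ≈ 14 V

V_G = V_DD·R_2/(R_1+R_2) = 18×22/69 = 5.74 V.
Assume saturation: I_D = (k_n/2)(V_GS − V_t)² with V_GS = V_G − I_D·R_S = 5.74 − 0.33·I_D.
Substituting gives 0.158·I_D² − 4.39·I_D + 18.2 = 0, with roots I_D = 5.06 or 22.7 mA.
The root I_D = 22.7 mA gives V_GS = -1.76 V ≤ V_t, so take I_D = 5.06 mA.
Then V_GS = 4.07 V and V_DS = V_DD − I_D(R_D+R_S) = 18 − 5.06×0.8 = 14 V.
Saturation requires V_DS ≥ V_GS − V_t = 1.87 V; 14 ≥ 1.87 ✓.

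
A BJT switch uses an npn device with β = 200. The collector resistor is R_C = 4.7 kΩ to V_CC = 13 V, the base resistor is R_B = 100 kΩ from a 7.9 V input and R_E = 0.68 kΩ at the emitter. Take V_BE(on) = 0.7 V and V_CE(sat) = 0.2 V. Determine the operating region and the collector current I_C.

saturation; I_C ≈ 2.4 mA

Assume active: I_B = (7.9 − 0.7)/(100 + 201×0.68) = 0.0304 mA, I_C = β·I_B = 6.08 mA.
Then V_CE = 13 − 6.08×4.7 − 6.11×0.68 = -19.8 V < 0.2 V — the active assumption fails.
Re-solve with V_CE = 0.2 V. KCL at the emitter: V_E/R_E = (V_BB−0.7−V_E)/R_B + (V_CC−0.2−V_E)/R_C, giving V_E = 1.65 V.
I_C = (V_CC − 0.2 − V_E)/R_C = (12.8 − 1.65)/4.7 = 2.37 mA.
Check: I_B = (7.2 − 1.65)/100 = 0.0555 mA, and β·I_B = 11.1 mA > I_C, confirming saturation.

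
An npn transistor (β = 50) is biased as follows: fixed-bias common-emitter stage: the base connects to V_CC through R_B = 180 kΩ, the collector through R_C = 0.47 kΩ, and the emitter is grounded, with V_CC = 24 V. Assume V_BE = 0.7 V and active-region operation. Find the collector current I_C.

Base loop: V_CC = I_B·R_B + V_BE, so I_B = (24 − 0.7)/180 kΩ = 0.129 mA.
In the active region I_C = β·I_B = 50 × 0.129 = 6.47 mA.
Collector loop: V_CE = V_CC − I_C·R_C = 24 − 6.47×0.47 = 21 V.
Since V_CE = 21 V > V_CE(sat) ≈ 0.2 V, the transistor is in the active region as assumed.

I_C ≈ 6.5 mA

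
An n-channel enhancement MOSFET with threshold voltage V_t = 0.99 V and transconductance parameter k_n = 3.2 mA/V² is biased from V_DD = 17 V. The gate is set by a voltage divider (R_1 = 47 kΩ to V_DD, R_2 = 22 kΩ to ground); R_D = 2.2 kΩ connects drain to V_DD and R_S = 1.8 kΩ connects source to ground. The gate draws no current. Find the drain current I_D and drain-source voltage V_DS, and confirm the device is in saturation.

V_G = V_DD·R_2/(R_1+R_2) = 17×22/69 = 5.42 V.
Assume saturation: I_D = (k_n/2)(V_GS − V_t)² with V_GS = V_G − I_D·R_S = 5.42 − 1.8·I_D.
Substituting gives 5.18·I_D² − 26.5·I_D + 31.4 = 0, with roots I_D = 1.86 or 3.25 mA.
The root I_D = 3.25 mA gives V_GS = -0.436 V ≤ V_t, so take I_D = 1.86 mA.
Then V_GS = 2.07 V and V_DS = V_DD − I_D(R_D+R_S) = 17 − 1.86×4 = 9.55 V.
Saturation requires V_DS ≥ V_GS − V_t = 1.08 V; 9.55 ≥ 1.08 ✓.

I_D ≈ 1.9 mA, V_DS ≈ 9.6 V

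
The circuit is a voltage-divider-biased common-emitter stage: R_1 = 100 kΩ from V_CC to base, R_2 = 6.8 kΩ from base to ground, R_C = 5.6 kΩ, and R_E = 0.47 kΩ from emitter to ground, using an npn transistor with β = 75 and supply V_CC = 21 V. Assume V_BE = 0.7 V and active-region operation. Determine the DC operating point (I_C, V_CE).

I_C ≈ 1.1 mA, V_CE ≈ 14 V

Thevenize the base divider: V_Th = V_CC·R_2/(R_1+R_2) = 21×6.8/107 = 1.34 V, R_Th = R_1‖R_2 = 6.37 kΩ.
Base-emitter loop: V_Th = I_B·R_Th + V_BE + (β+1)I_B·R_E, so I_B = (1.34 − 0.7) / (6.37 + 76×0.47) = 0.0151 mA.
I_C = β·I_B = 75×0.0151 = 1.14 mA, and I_E = (β+1)I_B = 1.15 mA.
V_CE = V_CC − I_C·R_C − I_E·R_E = 21 − 1.14×5.6 − 1.15×0.47 = 14.1 V.
V_CE = 14.1 V > 0.2 V confirms active-region operation.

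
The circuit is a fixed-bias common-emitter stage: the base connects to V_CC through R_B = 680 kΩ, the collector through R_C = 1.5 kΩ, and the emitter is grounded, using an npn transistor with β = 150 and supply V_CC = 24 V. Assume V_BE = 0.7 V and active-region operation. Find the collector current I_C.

Base loop: V_CC = I_B·R_B + V_BE, so I_B = (24 − 0.7)/680 kΩ = 0.0343 mA.
In the active region I_C = β·I_B = 150 × 0.0343 = 5.14 mA.
Collector loop: V_CE = V_CC − I_C·R_C = 24 − 5.14×1.5 = 16.3 V.
Since V_CE = 16.3 V > V_CE(sat) ≈ 0.2 V, the transistor is in the active region as assumed.

I_C ≈ 5.1 mA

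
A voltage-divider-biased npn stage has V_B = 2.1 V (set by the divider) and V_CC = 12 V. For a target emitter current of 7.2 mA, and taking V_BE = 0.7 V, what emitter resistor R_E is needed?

V_E = V_B − V_BE = 2.1 − 0.7 = 1.4 V.
R_E = V_E / I_E = 1.4 / 7.2 = 0.194 kΩ.

R_E ≈ 0.19 kΩ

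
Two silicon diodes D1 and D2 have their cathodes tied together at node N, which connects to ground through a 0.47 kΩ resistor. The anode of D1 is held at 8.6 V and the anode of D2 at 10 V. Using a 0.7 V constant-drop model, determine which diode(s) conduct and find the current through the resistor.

Only D2 conducts; I_R ≈ 20 mA

Assume both conduct. Then node N would need to be at both 8.6−0.7 = 7.9 V and 10−0.7 = 9.3 V, which is impossible.
Assume only D2 conducts: V_N = 10 − 0.7 = 9.3 V, so I_R = 9.3/0.47 = 19.8 mA.
Check D1: its anode-to-cathode voltage is 8.6 − 9.3 = -0.7 V < 0.7 V, so it is off. The assumption is consistent.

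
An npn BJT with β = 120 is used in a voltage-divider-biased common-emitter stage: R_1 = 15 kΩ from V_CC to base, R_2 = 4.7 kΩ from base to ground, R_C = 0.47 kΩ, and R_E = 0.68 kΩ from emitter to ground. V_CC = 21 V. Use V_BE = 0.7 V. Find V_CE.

V_CE ≈ 14 V

Thevenize the base divider: V_Th = V_CC·R_2/(R_1+R_2) = 21×4.7/19.7 = 5.01 V, R_Th = R_1‖R_2 = 3.58 kΩ.
Base-emitter loop: V_Th = I_B·R_Th + V_BE + (β+1)I_B·R_E, so I_B = (5.01 − 0.7) / (3.58 + 121×0.68) = 0.0502 mA.
I_C = β·I_B = 120×0.0502 = 6.02 mA, and I_E = (β+1)I_B = 6.07 mA.
V_CE = V_CC − I_C·R_C − I_E·R_E = 21 − 6.02×0.47 − 6.07×0.68 = 14 V.
V_CE = 14 V > 0.2 V confirms active-region operation.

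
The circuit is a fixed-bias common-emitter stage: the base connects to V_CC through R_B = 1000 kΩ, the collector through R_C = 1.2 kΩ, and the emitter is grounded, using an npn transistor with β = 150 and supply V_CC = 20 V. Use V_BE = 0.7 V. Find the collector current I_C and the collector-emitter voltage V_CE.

Base loop: V_CC = I_B·R_B + V_BE, so I_B = (20 − 0.7)/1000 kΩ = 0.0193 mA.
In the active region I_C = β·I_B = 150 × 0.0193 = 2.9 mA.
Collector loop: V_CE = V_CC − I_C·R_C = 20 − 2.9×1.2 = 16.5 V.
Since V_CE = 16.5 V > V_CE(sat) ≈ 0.2 V, the transistor is in the active region as assumed.

I_C ≈ 2.9 mA, V_CE ≈ 17 V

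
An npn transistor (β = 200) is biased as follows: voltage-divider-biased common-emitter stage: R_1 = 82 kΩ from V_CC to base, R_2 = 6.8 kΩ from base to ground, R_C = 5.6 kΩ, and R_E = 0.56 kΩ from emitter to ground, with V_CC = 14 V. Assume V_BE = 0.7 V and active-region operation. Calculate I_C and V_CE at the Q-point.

Thevenize the base divider: V_Th = V_CC·R_2/(R_1+R_2) = 14×6.8/88.8 = 1.07 V, R_Th = R_1‖R_2 = 6.28 kΩ.
Base-emitter loop: V_Th = I_B·R_Th + V_BE + (β+1)I_B·R_E, so I_B = (1.07 − 0.7) / (6.28 + 201×0.56) = 0.00313 mA.
I_C = β·I_B = 200×0.00313 = 0.626 mA, and I_E = (β+1)I_B = 0.629 mA.
V_CE = V_CC − I_C·R_C − I_E·R_E = 14 − 0.626×5.6 − 0.629×0.56 = 10.1 V.
V_CE = 10.1 V > 0.2 V confirms active-region operation.

I_C ≈ 0.63 mA, V_CE ≈ 10 V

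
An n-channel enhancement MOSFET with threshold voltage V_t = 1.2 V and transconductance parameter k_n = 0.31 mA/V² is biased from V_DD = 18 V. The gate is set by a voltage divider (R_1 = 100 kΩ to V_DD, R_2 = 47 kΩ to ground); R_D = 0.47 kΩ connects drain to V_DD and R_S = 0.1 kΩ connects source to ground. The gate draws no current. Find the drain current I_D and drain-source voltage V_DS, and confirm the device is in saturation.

I_D ≈ 2.8 mA, V_DS ≈ 16 V

V_G = V_DD·R_2/(R_1+R_2) = 18×47/147 = 5.76 V.
Assume saturation: I_D = (k_n/2)(V_GS − V_t)² with V_GS = V_G − I_D·R_S = 5.76 − 0.1·I_D.
Substituting gives 0.00155·I_D² − 1.14·I_D + 3.22 = 0, with roots I_D = 2.83 or 733 mA.
The root I_D = 733 mA gives V_GS = -67.6 V ≤ V_t, so take I_D = 2.83 mA.
Then V_GS = 5.47 V and V_DS = V_DD − I_D(R_D+R_S) = 18 − 2.83×0.57 = 16.4 V.
Saturation requires V_DS ≥ V_GS − V_t = 4.27 V; 16.4 ≥ 4.27 ✓.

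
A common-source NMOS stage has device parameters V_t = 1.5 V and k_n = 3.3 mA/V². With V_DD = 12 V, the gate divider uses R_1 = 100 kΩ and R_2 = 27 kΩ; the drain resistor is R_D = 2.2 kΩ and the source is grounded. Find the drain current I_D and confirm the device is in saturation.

V_G = V_DD·R_2/(R_1+R_2) = 12×27/127 = 2.55 V. With the source grounded, V_GS = V_G = 2.55 V.
Assume saturation: I_D = (k_n/2)(V_GS − V_t)² = (3.3/2)×(2.55 − 1.5)² = 1.65×1.05² = 1.82 mA.
V_DS = V_DD − I_D·R_D = 12 − 1.82×2.2 = 7.99 V.
Saturation requires V_DS ≥ V_GS − V_t = 1.05 V; 7.99 ≥ 1.05 ✓.

I_D ≈ 1.8 mA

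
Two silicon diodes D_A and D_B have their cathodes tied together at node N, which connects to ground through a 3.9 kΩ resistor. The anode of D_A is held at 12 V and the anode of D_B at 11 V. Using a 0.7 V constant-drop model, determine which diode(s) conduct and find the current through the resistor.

Assume both conduct. Then node N would need to be at both 12−0.7 = 11.3 V and 11−0.7 = 10.3 V, which is impossible.
Assume only D_A conducts: V_N = 12 − 0.7 = 11.3 V, so I_R = 11.3/3.9 = 2.9 mA.
Check D_B: its anode-to-cathode voltage is 11 − 11.3 = -0.3 V < 0.7 V, so it is off. The assumption is consistent.

Only D_A conducts; I_R ≈ 2.9 mA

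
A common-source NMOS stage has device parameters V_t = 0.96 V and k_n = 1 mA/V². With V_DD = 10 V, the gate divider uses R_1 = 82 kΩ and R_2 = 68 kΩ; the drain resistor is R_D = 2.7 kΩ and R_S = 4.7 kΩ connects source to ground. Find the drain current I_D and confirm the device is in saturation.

V_G = V_DD·R_2/(R_1+R_2) = 10×68/150 = 4.53 V.
Assume saturation: I_D = (k_n/2)(V_GS − V_t)² with V_GS = V_G − I_D·R_S = 4.53 − 4.7·I_D.
Substituting gives 11·I_D² − 17.8·I_D + 6.38 = 0, with roots I_D = 0.539 or 1.07 mA.
The root I_D = 1.07 mA gives V_GS = -0.504 V ≤ V_t, so take I_D = 0.539 mA.
Then V_GS = 2 V and V_DS = V_DD − I_D(R_D+R_S) = 10 − 0.539×7.4 = 6.01 V.
Saturation requires V_DS ≥ V_GS − V_t = 1.04 V; 6.01 ≥ 1.04 ✓.

I_D ≈ 0.54 mA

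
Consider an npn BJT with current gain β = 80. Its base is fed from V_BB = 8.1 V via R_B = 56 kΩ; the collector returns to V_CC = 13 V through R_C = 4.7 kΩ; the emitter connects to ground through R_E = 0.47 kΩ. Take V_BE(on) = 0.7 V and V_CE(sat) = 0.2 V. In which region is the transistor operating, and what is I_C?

saturation; I_C ≈ 2.5 mA

Assume active: I_B = (8.1 − 0.7)/(56 + 81×0.47) = 0.0787 mA, I_C = β·I_B = 6.29 mA.
Then V_CE = 13 − 6.29×4.7 − 6.37×0.47 = -19.6 V < 0.2 V — the active assumption fails.
Re-solve with V_CE = 0.2 V. KCL at the emitter: V_E/R_E = (V_BB−0.7−V_E)/R_B + (V_CC−0.2−V_E)/R_C, giving V_E = 1.21 V.
I_C = (V_CC − 0.2 − V_E)/R_C = (12.8 − 1.21)/4.7 = 2.47 mA.
Check: I_B = (7.4 − 1.21)/56 = 0.111 mA, and β·I_B = 8.84 mA > I_C, confirming saturation.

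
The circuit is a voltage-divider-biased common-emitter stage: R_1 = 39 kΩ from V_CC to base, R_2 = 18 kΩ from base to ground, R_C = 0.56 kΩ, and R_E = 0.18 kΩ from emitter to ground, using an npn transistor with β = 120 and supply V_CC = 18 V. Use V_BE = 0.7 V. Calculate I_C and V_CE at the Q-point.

Thevenize the base divider: V_Th = V_CC·R_2/(R_1+R_2) = 18×18/57 = 5.68 V, R_Th = R_1‖R_2 = 12.3 kΩ.
Base-emitter loop: V_Th = I_B·R_Th + V_BE + (β+1)I_B·R_E, so I_B = (5.68 − 0.7) / (12.3 + 121×0.18) = 0.146 mA.
I_C = β·I_B = 120×0.146 = 17.5 mA, and I_E = (β+1)I_B = 17.7 mA.
V_CE = V_CC − I_C·R_C − I_E·R_E = 18 − 17.5×0.56 − 17.7×0.18 = 4.99 V.
V_CE = 4.99 V > 0.2 V confirms active-region operation.

I_C ≈ 18 mA, V_CE ≈ 5 V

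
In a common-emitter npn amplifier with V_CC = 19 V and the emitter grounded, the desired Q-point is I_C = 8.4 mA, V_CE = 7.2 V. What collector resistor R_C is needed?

R_C ≈ 1.4 kΩ

Collector loop: V_CC = I_C·R_C + V_CE.
R_C = (V_CC − V_CE)/I_C = (19 − 7.2)/8.4 = 1.4 kΩ.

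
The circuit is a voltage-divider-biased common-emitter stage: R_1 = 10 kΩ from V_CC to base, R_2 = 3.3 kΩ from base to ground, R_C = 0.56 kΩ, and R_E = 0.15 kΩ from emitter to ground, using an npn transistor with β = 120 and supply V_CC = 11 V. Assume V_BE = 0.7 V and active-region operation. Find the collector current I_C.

Thevenize the base divider: V_Th = V_CC·R_2/(R_1+R_2) = 11×3.3/13.3 = 2.73 V, R_Th = R_1‖R_2 = 2.48 kΩ.
Base-emitter loop: V_Th = I_B·R_Th + V_BE + (β+1)I_B·R_E, so I_B = (2.73 − 0.7) / (2.48 + 121×0.15) = 0.0984 mA.
I_C = β·I_B = 120×0.0984 = 11.8 mA, and I_E = (β+1)I_B = 11.9 mA.
V_CE = V_CC − I_C·R_C − I_E·R_E = 11 − 11.8×0.56 − 11.9×0.15 = 2.6 V.
V_CE = 2.6 V > 0.2 V confirms active-region operation.

I_C ≈ 12 mA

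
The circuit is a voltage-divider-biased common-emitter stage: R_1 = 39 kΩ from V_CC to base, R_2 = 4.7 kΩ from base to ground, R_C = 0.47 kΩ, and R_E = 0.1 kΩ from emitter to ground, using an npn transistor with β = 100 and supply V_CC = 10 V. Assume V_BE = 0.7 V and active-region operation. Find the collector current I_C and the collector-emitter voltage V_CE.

Thevenize the base divider: V_Th = V_CC·R_2/(R_1+R_2) = 10×4.7/43.7 = 1.08 V, R_Th = R_1‖R_2 = 4.19 kΩ.
Base-emitter loop: V_Th = I_B·R_Th + V_BE + (β+1)I_B·R_E, so I_B = (1.08 − 0.7) / (4.19 + 101×0.1) = 0.0263 mA.
I_C = β·I_B = 100×0.0263 = 2.63 mA, and I_E = (β+1)I_B = 2.65 mA.
V_CE = V_CC − I_C·R_C − I_E·R_E = 10 − 2.63×0.47 − 2.65×0.1 = 8.5 V.
V_CE = 8.5 V > 0.2 V confirms active-region operation.

I_C ≈ 2.6 mA, V_CE ≈ 8.5 V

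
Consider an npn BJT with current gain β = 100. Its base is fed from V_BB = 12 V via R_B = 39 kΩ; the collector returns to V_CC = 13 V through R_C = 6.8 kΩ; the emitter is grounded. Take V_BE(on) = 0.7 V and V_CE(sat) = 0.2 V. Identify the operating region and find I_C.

saturation; I_C ≈ 1.9 mA

Assume active: I_B = (12 − 0.7)/39 = 0.29 mA, giving I_C = β·I_B = 29 mA.
But then V_CE = 13 − 29×6.8 = -184 V < V_CE(sat) = 0.2 V — impossible in the active region.
So the transistor is saturated. With V_CE = 0.2 V, I_C = (V_CC − 0.2)/R_C = 12.8/6.8 = 1.88 mA.
Check: β·I_B = 29 mA > I_C = 1.88 mA, confirming saturation.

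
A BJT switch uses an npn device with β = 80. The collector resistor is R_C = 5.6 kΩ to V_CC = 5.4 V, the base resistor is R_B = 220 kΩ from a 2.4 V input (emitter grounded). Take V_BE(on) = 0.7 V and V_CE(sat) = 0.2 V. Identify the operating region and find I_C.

Assume active. Base-emitter loop: I_B = (V_BB − V_BE)/R_B = (2.4 − 0.7)/220 = 0.00773 mA.
I_C = β·I_B = 80×0.00773 = 0.618 mA.
V_CE = V_CC − I_C·R_C = 5.4 − 0.618×5.6 = 1.94 V > V_CE(sat), so the active-region assumption holds.

active; I_C ≈ 0.62 mA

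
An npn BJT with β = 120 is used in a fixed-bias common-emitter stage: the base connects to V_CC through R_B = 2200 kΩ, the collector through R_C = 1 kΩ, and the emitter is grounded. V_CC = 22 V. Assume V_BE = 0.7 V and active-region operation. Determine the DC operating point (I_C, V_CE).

Base loop: V_CC = I_B·R_B + V_BE, so I_B = (22 − 0.7)/2200 kΩ = 0.00968 mA.
In the active region I_C = β·I_B = 120 × 0.00968 = 1.16 mA.
Collector loop: V_CE = V_CC − I_C·R_C = 22 − 1.16×1 = 20.8 V.
Since V_CE = 20.8 V > V_CE(sat) ≈ 0.2 V, the transistor is in the active region as assumed.

I_C ≈ 1.2 mA, V_CE ≈ 21 V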